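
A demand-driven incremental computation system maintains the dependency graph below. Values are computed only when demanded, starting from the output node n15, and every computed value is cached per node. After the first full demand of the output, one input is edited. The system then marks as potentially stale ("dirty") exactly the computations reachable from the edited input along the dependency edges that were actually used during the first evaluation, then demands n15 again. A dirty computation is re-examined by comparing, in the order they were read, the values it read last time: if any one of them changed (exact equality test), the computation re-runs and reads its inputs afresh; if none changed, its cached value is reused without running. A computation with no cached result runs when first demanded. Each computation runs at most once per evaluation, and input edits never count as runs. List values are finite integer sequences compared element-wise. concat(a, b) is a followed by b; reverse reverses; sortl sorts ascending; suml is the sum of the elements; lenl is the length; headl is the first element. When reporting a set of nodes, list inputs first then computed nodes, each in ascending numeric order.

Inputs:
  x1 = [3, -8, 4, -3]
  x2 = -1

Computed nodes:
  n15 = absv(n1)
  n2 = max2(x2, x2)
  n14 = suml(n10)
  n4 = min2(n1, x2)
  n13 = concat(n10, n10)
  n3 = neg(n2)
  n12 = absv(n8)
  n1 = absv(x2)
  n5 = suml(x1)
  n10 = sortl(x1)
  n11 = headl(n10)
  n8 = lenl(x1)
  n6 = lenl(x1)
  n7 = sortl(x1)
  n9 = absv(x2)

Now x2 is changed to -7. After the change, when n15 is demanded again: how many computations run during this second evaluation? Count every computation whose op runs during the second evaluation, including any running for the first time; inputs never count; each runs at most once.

Computations that run: n1, n15 — 2 in total.

First evaluation (everything demanded from the output):
  n1 = absv(-1) = 1
  n15 = absv(1) = 1

Propagation after the edit:
  n1: runs — x2 -1->-7; result 7.
  n15: runs — n1 1->7; result 7.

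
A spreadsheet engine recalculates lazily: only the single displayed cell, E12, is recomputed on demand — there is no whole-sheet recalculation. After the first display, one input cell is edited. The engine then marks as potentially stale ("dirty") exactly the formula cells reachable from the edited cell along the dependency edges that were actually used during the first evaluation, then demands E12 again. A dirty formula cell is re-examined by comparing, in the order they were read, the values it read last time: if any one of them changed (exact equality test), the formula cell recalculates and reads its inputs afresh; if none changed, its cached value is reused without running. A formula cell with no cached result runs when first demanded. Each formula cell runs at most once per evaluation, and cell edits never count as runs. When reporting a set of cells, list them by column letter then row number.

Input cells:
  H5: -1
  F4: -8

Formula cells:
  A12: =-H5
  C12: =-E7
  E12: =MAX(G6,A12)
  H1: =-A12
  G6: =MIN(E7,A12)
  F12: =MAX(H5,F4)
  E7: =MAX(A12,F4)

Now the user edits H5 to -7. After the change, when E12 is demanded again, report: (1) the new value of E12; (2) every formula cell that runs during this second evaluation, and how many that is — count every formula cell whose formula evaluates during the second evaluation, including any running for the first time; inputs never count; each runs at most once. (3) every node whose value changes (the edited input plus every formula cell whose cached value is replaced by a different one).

New value of E12: 7.
Formula cells that run: A12, E7, E12, G6 — 4 in total.
Values that change: A12, E7, E12, G6, H5.

First evaluation (everything demanded from the output):
  A12 = -(-1) = 1
  E7 = MAX(1, -8) = 1
  G6 = MIN(1, 1) = 1
  E12 = MAX(1, 1) = 1

Propagation after the edit:
  A12: runs — H5 -1->-7; result 7.
  E7: runs — A12 1->7; result 7.
  G6: runs — E7 1->7; A12 1->7; result 7.
  E12: runs — G6 1->7; A12 1->7; result 7.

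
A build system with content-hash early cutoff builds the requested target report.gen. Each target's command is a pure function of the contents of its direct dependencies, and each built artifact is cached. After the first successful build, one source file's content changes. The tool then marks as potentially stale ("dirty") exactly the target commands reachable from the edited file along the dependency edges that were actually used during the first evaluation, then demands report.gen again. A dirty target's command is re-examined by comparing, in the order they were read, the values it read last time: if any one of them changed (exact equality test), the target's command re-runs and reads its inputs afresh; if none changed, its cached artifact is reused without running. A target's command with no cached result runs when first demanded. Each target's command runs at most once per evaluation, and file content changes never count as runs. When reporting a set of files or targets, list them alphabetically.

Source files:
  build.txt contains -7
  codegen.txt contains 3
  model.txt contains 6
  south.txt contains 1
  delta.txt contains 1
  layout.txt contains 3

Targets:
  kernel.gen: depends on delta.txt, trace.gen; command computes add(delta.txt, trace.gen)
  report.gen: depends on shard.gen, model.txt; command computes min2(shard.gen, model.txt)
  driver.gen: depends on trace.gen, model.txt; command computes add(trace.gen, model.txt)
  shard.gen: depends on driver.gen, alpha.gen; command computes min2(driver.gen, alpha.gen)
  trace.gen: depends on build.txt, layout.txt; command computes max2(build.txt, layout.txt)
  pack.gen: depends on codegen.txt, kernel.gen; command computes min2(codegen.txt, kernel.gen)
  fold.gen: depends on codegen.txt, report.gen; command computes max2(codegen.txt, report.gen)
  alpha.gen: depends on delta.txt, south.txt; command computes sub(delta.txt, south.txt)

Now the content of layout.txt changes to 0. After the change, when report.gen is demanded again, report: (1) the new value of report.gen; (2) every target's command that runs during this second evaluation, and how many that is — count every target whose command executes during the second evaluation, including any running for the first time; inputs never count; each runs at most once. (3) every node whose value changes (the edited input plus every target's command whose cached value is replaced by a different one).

New value of report.gen: 0.
Target commands that run: driver.gen, shard.gen, trace.gen — 3 in total.
Values that change: driver.gen, layout.txt, trace.gen.
Key observation: the change is absorbed at shard.gen — it re-runs but produces the same value, and the output's value is unchanged.

First evaluation (everything demanded from the output):
  alpha.gen = sub(1, 1) = 0
  trace.gen = max2(-7, 3) = 3
  driver.gen = add(3, 6) = 9
  shard.gen = min2(9, 0) = 0
  report.gen = min2(0, 6) = 0

Propagation after the edit:
  trace.gen: runs — layout.txt 3->0; result 0.
  driver.gen: runs — trace.gen 3->0; result 6.
  shard.gen: runs — driver.gen 9->6; result 0 (same value as before).
  report.gen: checked — values it read are unchanged (shard.gen unchanged, model.txt unchanged); reused cached 0 without running.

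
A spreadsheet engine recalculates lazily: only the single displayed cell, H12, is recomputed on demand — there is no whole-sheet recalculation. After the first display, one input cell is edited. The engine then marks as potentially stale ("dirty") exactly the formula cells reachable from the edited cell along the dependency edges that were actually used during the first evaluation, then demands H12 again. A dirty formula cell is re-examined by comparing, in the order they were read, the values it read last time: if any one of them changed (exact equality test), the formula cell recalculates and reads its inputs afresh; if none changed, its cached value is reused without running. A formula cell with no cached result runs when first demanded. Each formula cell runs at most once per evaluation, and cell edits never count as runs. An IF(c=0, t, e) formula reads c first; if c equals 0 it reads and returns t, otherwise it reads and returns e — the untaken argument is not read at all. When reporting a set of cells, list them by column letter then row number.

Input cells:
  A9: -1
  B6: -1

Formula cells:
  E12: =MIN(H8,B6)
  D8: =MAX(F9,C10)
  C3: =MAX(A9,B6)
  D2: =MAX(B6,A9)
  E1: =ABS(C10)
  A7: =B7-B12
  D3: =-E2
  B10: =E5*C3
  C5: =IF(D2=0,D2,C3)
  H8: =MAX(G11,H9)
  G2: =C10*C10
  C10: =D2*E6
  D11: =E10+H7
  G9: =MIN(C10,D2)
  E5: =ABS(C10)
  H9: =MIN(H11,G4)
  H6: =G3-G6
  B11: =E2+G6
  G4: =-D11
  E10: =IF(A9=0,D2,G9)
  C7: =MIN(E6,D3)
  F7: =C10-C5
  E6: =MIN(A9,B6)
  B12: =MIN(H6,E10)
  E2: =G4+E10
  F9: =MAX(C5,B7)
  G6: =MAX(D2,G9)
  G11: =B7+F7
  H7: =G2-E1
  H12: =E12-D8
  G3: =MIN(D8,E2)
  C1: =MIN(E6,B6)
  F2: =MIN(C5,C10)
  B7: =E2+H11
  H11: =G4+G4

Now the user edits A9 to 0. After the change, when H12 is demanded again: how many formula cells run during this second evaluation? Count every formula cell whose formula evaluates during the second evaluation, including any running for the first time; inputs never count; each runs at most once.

Formula cells that run: B7, C5, C10, D2, D8, D11, E1, E2, E6, E10, E12, F7, F9, G2, G4, G11, H7, H8, H9, H11, H12 — 21 in total.
Key observation: a condition flipped, so demand moved to the other branch — C3, G9 are never re-examined.

First evaluation (everything demanded from the output):
  C3 = MAX(-1, -1) = -1
  D2 = MAX(-1, -1) = -1
  C5 = IF(D2=0: D2=-1 -> else branch C3) = -1
  E6 = MIN(-1, -1) = -1
  C10 = -1 * -1 = 1
  E1 = ABS(1) = 1
  F7 = 1 - -1 = 2
  G2 = 1 * 1 = 1
  G9 = MIN(1, -1) = -1
  E10 = IF(A9=0: A9=-1 -> else branch G9) = -1
  H7 = 1 - 1 = 0
  D11 = -1 + 0 = -1
  G4 = -(-1) = 1
  E2 = 1 + -1 = 0
  H11 = 1 + 1 = 2
  B7 = 0 + 2 = 2
  F9 = MAX(-1, 2) = 2
  D8 = MAX(2, 1) = 2
  G11 = 2 + 2 = 4
  H9 = MIN(2, 1) = 1
  H8 = MAX(4, 1) = 4
  E12 = MIN(4, -1) = -1
  H12 = -1 - 2 = -3

Propagation after the edit:
  C3: marked dirty but never re-examined — demand shifted away from it.
  D2: runs — A9 -1->0; result 0.
  C5: runs — D2 -1->0; result 0.
  E6: runs — A9 -1->0; result -1 (same value as before).
  C10: runs — D2 -1->0; result 0.
  E1: runs — C10 1->0; result 0.
  F7: runs — C10 1->0; C5 -1->0; result 0.
  G2: runs — C10 1->0; C10 1->0; result 0.
  G9: marked dirty but never re-examined — demand shifted away from it.
  E10: runs — A9 -1->0; result 0.
  H7: runs — G2 1->0; E1 1->0; result 0 (same value as before).
  D11: runs — E10 -1->0; result 0.
  G4: runs — D11 -1->0; result 0.
  E2: runs — G4 1->0; E10 -1->0; result 0 (same value as before).
  H11: runs — G4 1->0; G4 1->0; result 0.
  B7: runs — H11 2->0; result 0.
  F9: runs — C5 -1->0; B7 2->0; result 0.
  D8: runs — F9 2->0; C10 1->0; result 0.
  G11: runs — B7 2->0; F7 2->0; result 0.
  H9: runs — H11 2->0; G4 1->0; result 0.
  H8: runs — G11 4->0; H9 1->0; result 0.
  E12: runs — H8 4->0; result -1 (same value as before).
  H12: runs — D8 2->0; result -1.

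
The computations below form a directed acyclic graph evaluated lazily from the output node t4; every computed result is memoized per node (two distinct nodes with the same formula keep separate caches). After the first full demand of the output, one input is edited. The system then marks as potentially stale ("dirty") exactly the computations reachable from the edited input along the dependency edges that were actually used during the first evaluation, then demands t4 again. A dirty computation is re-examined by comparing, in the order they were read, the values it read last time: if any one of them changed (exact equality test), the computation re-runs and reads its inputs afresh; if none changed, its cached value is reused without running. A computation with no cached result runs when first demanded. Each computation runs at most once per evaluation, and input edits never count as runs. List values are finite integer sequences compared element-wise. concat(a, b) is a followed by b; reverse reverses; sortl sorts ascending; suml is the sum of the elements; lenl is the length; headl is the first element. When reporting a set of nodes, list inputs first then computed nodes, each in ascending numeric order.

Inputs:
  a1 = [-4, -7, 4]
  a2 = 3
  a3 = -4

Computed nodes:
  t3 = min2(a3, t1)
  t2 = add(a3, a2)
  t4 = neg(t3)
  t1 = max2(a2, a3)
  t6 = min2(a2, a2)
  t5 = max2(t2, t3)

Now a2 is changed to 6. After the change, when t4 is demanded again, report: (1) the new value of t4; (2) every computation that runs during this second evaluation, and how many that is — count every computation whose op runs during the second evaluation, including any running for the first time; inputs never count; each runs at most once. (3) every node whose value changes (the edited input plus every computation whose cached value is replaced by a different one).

Demanding t4 again yields 4.
2 computations run: t1, t3.
The nodes whose values change: a2, t1.
Note the absorption at t3: it re-runs yet its value is the same, leaving the output's value untouched.

First demand of the output computes:
  t1 = max2(3, -4) = 3
  t3 = min2(-4, 3) = -4
  t4 = neg(-4) = 4

After the edit, cleaning proceeds:
  t1: a read changed (a2 3->6) — executes, giving 6.
  t3: a read changed (t1 3->6) — executes, giving -4 — identical to its old value.
  t4: dirty, but its reads are unchanged (t3 unchanged); cached 4 stands.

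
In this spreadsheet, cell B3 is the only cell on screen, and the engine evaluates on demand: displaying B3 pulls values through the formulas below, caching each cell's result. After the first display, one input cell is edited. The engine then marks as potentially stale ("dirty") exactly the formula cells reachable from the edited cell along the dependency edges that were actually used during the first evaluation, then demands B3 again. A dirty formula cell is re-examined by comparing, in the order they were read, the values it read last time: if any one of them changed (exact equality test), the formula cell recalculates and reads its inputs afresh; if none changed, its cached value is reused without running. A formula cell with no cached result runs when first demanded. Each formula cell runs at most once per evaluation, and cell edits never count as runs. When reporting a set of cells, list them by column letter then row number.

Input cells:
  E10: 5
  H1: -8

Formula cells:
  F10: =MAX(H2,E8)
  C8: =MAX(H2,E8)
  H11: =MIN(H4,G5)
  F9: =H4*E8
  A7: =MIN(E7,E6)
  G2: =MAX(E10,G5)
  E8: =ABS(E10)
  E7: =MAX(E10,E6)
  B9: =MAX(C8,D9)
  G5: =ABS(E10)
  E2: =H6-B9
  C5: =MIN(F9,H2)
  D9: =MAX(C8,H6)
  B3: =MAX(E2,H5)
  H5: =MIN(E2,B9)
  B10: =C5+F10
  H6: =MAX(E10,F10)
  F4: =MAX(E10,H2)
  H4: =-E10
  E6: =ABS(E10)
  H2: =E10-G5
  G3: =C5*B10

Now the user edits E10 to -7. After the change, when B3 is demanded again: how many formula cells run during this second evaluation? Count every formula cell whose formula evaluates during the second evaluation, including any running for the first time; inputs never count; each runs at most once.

Run set: B9, C8, D9, E2, E8, F10, G5, H2, H5, H6 (10 run).
The important point: at B3 every value read last time is unchanged, so the dirty flag clears without a run.

Initial pass — values computed on the first demand:
  E8 = ABS(5) = 5
  G5 = ABS(5) = 5
  H2 = 5 - 5 = 0
  C8 = MAX(0, 5) = 5
  F10 = MAX(0, 5) = 5
  H6 = MAX(5, 5) = 5
  D9 = MAX(5, 5) = 5
  B9 = MAX(5, 5) = 5
  E2 = 5 - 5 = 0
  H5 = MIN(0, 5) = 0
  B3 = MAX(0, 0) = 0

Second demand — change propagation:
  E8: re-runs because E10 5->-7; new result 7.
  G5: re-runs because E10 5->-7; new result 7.
  H2: re-runs because E10 5->-7; G5 5->7; new result -14.
  C8: re-runs because H2 0->-14; E8 5->7; new result 7.
  F10: re-runs because H2 0->-14; E8 5->7; new result 7.
  H6: re-runs because E10 5->-7; F10 5->7; new result 7.
  D9: re-runs because C8 5->7; H6 5->7; new result 7.
  B9: re-runs because C8 5->7; D9 5->7; new result 7.
  E2: re-runs because H6 5->7; B9 5->7; new result 0 (unchanged).
  H5: re-runs because B9 5->7; new result 0 (unchanged).
  B3: re-examined; everything it read last time is the same (E2 unchanged, H5 unchanged) — cache 0 kept, no run.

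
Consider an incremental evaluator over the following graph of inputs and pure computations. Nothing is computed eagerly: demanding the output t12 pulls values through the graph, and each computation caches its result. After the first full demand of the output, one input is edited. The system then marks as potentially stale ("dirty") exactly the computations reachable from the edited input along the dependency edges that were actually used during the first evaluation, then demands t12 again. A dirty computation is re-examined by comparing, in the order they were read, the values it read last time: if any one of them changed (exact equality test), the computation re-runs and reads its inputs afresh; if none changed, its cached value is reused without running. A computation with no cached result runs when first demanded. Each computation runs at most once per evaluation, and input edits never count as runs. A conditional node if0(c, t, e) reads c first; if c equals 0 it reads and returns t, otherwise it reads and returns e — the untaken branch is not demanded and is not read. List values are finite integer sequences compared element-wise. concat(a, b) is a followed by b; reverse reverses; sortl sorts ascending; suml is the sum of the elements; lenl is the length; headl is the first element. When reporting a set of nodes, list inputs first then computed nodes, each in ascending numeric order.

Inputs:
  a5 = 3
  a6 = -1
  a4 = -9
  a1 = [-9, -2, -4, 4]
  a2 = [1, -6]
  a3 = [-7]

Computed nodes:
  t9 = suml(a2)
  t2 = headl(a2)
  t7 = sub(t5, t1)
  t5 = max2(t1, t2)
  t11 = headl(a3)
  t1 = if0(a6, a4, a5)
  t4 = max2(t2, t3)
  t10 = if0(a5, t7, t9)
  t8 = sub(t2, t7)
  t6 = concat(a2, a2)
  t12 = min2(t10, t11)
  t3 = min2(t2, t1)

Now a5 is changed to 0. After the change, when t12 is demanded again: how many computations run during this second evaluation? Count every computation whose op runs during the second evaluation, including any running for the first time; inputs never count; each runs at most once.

Initial pass — values computed on the first demand:
  t9 = suml([1, -6]) = -5
  t10 = if0(a5=3 -> else branch t9) = -5
  t11 = headl([-7]) = -7
  t12 = min2(-5, -7) = -7

Second demand — change propagation:
  t1: newly demanded (no cache) — executes and yields 0.
  t2: newly demanded (no cache) — executes and yields 1.
  t5: newly demanded (no cache) — executes and yields 1.
  t7: newly demanded (no cache) — executes and yields 1.
  t10: re-runs because a5 3->0; new result 1.
  t12: re-runs because t10 -5->1; new result -7 (unchanged).

The important point: the flipped condition pulls in fresh nodes; t1, t2, t5, t7 run for the first time.

Run set: t1, t2, t5, t7, t10, t12 (6 run).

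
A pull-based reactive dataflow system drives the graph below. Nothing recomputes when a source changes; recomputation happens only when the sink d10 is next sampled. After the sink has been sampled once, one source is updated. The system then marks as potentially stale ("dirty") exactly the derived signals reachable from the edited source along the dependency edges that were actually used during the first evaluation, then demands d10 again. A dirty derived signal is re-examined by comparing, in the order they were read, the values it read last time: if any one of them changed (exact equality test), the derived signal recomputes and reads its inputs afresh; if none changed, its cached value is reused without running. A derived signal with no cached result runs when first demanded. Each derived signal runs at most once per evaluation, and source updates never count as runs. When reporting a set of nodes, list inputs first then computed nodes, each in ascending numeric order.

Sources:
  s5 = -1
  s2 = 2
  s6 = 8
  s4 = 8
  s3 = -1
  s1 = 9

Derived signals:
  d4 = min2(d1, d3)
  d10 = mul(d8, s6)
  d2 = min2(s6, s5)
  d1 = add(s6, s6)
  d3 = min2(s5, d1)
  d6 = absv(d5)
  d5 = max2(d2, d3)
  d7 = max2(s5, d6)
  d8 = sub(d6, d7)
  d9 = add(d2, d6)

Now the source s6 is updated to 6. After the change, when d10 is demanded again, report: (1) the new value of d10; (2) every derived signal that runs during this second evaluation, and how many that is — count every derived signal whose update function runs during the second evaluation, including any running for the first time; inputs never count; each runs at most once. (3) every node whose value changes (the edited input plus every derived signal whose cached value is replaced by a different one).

New value of d10: 0.
Derived signals that run: d1, d2, d3, d10 — 4 in total.
Values that change: s6, d1.
Key observation: the cutoff stops propagation at d5 — its inputs' values are unchanged, so it reuses its cache.

First evaluation (everything demanded from the output):
  d1 = add(8, 8) = 16
  d2 = min2(8, -1) = -1
  d3 = min2(-1, 16) = -1
  d5 = max2(-1, -1) = -1
  d6 = absv(-1) = 1
  d7 = max2(-1, 1) = 1
  d8 = sub(1, 1) = 0
  d10 = mul(0, 8) = 0

Propagation after the edit:
  d1: runs — s6 8->6; s6 8->6; result 12.
  d2: runs — s6 8->6; result -1 (same value as before).
  d3: runs — d1 16->12; result -1 (same value as before).
  d5: checked — values it read are unchanged (d2 unchanged, d3 unchanged); reused cached -1 without running.
  d6: checked — values it read are unchanged (d5 unchanged); reused cached 1 without running.
  d7: checked — values it read are unchanged (s5 unchanged, d6 unchanged); reused cached 1 without running.
  d8: checked — values it read are unchanged (d6 unchanged, d7 unchanged); reused cached 0 without running.
  d10: runs — s6 8->6; result 0 (same value as before).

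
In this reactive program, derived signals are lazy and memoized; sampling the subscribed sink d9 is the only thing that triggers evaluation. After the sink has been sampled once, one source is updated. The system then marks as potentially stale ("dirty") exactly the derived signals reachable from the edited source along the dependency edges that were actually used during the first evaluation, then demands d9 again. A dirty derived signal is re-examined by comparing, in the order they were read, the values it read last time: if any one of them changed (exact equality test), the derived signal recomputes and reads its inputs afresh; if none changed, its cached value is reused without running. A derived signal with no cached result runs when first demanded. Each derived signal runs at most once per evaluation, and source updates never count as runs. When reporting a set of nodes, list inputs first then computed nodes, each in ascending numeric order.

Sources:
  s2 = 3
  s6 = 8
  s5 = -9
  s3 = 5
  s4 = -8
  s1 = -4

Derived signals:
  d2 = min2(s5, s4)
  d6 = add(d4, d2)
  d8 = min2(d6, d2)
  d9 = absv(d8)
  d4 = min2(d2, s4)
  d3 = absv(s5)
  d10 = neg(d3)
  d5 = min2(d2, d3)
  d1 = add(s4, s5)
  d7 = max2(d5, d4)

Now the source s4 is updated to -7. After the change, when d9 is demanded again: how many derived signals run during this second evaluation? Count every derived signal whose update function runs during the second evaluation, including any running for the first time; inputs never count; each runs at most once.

First demand of the output computes:
  d2 = min2(-9, -8) = -9
  d4 = min2(-9, -8) = -9
  d6 = add(-9, -9) = -18
  d8 = min2(-18, -9) = -18
  d9 = absv(-18) = 18

After the edit, cleaning proceeds:
  d2: a read changed (s4 -8->-7) — executes, giving -9 — identical to its old value.
  d4: a read changed (s4 -8->-7) — executes, giving -9 — identical to its old value.
  d6: dirty, but its reads are unchanged (d4 unchanged, d2 unchanged); cached -18 stands.
  d8: dirty, but its reads are unchanged (d6 unchanged, d2 unchanged); cached -18 stands.
  d9: dirty, but its reads are unchanged (d8 unchanged); cached 18 stands.

Note where the cutoff bites: d6 is checked, finds nothing changed, and keeps its cache.

2 derived signals run: d2, d4.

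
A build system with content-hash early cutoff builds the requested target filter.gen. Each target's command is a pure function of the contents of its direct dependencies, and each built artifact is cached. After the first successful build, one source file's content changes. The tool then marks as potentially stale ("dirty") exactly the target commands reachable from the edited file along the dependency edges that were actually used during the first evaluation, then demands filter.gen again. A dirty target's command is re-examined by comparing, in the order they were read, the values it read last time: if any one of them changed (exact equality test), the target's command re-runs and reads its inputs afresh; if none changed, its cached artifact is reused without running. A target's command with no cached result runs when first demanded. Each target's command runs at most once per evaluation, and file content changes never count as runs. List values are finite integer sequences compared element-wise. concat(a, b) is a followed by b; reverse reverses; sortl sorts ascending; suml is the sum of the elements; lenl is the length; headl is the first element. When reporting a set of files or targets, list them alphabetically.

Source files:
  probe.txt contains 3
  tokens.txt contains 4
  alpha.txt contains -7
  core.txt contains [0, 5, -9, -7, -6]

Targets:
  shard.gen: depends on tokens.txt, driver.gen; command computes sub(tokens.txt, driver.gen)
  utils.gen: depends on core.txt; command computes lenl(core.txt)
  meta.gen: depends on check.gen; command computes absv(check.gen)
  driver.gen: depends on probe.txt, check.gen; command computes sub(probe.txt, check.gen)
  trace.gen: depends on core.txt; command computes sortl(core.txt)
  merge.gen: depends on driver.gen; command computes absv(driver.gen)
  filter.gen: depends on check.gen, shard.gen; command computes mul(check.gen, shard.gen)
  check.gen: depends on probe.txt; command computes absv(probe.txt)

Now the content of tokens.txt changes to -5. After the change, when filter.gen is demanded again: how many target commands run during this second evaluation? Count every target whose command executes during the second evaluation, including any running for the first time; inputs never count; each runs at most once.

Target commands that run: filter.gen, shard.gen — 2 in total.

First evaluation (everything demanded from the output):
  check.gen = absv(3) = 3
  driver.gen = sub(3, 3) = 0
  shard.gen = sub(4, 0) = 4
  filter.gen = mul(3, 4) = 12

Propagation after the edit:
  shard.gen: runs — tokens.txt 4->-5; result -5.
  filter.gen: runs — shard.gen 4->-5; result -15.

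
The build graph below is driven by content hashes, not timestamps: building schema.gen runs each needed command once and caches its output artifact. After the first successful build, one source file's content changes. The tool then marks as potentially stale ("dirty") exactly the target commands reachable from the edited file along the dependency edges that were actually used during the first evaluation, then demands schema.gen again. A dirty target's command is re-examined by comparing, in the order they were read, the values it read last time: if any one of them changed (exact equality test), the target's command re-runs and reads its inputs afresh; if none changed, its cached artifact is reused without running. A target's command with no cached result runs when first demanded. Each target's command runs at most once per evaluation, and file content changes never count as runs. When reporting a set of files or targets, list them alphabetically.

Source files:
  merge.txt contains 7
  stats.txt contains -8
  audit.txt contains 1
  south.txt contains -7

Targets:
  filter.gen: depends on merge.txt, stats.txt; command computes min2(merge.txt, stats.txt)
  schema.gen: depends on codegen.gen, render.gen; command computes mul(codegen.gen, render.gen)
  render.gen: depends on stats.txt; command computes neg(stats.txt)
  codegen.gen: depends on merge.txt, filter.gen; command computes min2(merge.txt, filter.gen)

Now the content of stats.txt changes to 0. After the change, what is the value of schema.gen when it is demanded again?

schema.gen now evaluates to 0.

Initial pass — values computed on the first demand:
  filter.gen = min2(7, -8) = -8
  codegen.gen = min2(7, -8) = -8
  render.gen = neg(-8) = 8
  schema.gen = mul(-8, 8) = -64

Second demand — change propagation:
  filter.gen: re-runs because stats.txt -8->0; new result 0.
  codegen.gen: re-runs because filter.gen -8->0; new result 0.
  render.gen: re-runs because stats.txt -8->0; new result 0.
  schema.gen: re-runs because codegen.gen -8->0; render.gen 8->0; new result 0.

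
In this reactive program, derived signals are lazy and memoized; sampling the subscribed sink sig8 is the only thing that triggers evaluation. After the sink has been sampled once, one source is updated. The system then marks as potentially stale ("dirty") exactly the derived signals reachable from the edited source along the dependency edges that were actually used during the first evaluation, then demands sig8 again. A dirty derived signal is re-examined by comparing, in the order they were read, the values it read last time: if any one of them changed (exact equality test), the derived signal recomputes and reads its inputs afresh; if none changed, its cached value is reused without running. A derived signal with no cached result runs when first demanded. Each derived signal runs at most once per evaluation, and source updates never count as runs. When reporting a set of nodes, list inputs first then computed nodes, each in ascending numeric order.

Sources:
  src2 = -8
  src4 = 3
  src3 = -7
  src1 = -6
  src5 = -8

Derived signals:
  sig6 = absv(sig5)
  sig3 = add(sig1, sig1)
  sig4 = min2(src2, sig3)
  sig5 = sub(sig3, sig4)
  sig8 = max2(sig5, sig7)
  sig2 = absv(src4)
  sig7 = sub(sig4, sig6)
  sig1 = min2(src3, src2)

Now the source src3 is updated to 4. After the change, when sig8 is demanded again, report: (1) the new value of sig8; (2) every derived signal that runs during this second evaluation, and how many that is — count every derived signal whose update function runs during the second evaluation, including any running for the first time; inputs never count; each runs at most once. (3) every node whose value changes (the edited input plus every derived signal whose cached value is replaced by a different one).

First demand of the output computes:
  sig1 = min2(-7, -8) = -8
  sig3 = add(-8, -8) = -16
  sig4 = min2(-8, -16) = -16
  sig5 = sub(-16, -16) = 0
  sig6 = absv(0) = 0
  sig7 = sub(-16, 0) = -16
  sig8 = max2(0, -16) = 0

After the edit, cleaning proceeds:
  sig1: a read changed (src3 -7->4) — executes, giving -8 — identical to its old value.
  sig3: dirty, but its reads are unchanged (sig1 unchanged, sig1 unchanged); cached -16 stands.
  sig4: dirty, but its reads are unchanged (src2 unchanged, sig3 unchanged); cached -16 stands.
  sig5: dirty, but its reads are unchanged (sig3 unchanged, sig4 unchanged); cached 0 stands.
  sig6: dirty, but its reads are unchanged (sig5 unchanged); cached 0 stands.
  sig7: dirty, but its reads are unchanged (sig4 unchanged, sig6 unchanged); cached -16 stands.
  sig8: dirty, but its reads are unchanged (sig5 unchanged, sig7 unchanged); cached 0 stands.

Note the absorption at sig1: it re-runs yet its value is the same, leaving the output's value untouched.

Demanding sig8 again yields 0.
1 derived signals run: sig1.
The nodes whose values change: src3.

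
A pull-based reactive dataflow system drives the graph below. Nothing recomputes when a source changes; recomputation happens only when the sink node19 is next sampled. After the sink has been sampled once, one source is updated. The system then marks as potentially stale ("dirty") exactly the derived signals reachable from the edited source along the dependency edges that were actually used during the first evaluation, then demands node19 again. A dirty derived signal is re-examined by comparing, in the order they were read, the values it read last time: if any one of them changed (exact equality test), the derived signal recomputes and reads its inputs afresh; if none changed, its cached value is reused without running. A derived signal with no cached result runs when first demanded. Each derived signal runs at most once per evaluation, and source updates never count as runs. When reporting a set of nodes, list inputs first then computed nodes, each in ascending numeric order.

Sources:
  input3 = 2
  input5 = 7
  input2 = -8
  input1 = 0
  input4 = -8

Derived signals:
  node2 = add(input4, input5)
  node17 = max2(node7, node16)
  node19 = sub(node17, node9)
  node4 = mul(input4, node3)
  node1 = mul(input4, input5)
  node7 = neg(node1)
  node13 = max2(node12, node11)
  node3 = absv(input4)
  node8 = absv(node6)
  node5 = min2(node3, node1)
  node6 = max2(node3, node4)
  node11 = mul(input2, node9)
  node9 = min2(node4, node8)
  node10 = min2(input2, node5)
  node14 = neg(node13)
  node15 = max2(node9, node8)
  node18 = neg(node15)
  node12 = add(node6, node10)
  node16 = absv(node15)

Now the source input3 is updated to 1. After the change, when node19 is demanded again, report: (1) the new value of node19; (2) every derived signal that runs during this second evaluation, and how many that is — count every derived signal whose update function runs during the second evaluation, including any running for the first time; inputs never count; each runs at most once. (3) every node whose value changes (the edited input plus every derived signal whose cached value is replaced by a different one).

New value of node19: 120.
Derived signals that run: none — 0 in total.
Values that change: input3.
Key observation: input3 is never demanded by the output, so the edit triggers no recomputation at all.

First evaluation (everything demanded from the output):
  node1 = mul(-8, 7) = -56
  node3 = absv(-8) = 8
  node4 = mul(-8, 8) = -64
  node6 = max2(8, -64) = 8
  node7 = neg(-56) = 56
  node8 = absv(8) = 8
  node9 = min2(-64, 8) = -64
  node15 = max2(-64, 8) = 8
  node16 = absv(8) = 8
  node17 = max2(56, 8) = 56
  node19 = sub(56, -64) = 120

Propagation after the edit:
  input3 feeds no computation that the output demands — nothing is marked dirty and nothing runs.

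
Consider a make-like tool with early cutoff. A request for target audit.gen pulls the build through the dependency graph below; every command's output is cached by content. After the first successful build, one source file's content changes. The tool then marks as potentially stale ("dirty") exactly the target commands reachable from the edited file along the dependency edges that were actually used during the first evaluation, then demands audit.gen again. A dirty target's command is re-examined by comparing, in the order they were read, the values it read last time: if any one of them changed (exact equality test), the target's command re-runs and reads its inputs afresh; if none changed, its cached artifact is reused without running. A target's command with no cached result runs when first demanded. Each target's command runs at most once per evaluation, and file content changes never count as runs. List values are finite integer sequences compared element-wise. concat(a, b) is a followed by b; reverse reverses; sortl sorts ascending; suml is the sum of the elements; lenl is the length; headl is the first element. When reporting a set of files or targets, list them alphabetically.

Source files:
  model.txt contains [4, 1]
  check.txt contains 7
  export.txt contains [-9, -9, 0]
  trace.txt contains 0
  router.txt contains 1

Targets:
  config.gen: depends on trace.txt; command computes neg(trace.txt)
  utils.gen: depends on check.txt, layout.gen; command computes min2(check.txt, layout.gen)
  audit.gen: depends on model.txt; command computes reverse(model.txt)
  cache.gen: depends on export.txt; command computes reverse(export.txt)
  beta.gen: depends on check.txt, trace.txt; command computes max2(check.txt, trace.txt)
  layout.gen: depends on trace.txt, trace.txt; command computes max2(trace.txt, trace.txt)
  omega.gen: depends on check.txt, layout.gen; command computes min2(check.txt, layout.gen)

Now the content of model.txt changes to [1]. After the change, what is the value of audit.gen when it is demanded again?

Demanding audit.gen again yields [1].

First demand of the output computes:
  audit.gen = reverse([4, 1]) = [1, 4]

After the edit, cleaning proceeds:
  audit.gen: a read changed (model.txt [4, 1]->[1]) — executes, giving [1].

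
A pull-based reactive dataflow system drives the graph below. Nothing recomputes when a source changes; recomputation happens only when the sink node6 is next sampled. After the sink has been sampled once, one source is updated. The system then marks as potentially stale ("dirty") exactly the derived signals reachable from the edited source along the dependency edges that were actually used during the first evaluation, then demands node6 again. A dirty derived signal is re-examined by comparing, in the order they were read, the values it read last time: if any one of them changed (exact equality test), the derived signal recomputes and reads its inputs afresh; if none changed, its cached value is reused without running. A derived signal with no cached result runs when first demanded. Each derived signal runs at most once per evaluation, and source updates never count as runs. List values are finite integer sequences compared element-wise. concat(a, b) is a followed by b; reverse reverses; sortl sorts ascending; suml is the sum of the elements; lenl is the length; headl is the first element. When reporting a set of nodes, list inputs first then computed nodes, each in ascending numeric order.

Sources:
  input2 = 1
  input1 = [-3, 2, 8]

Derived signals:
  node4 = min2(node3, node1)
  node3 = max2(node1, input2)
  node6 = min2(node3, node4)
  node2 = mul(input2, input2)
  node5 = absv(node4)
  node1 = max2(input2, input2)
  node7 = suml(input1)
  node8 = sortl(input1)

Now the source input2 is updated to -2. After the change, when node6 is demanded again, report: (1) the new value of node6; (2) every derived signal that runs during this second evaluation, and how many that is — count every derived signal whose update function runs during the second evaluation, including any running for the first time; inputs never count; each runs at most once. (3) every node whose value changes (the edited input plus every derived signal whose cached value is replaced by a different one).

First evaluation (everything demanded from the output):
  node1 = max2(1, 1) = 1
  node3 = max2(1, 1) = 1
  node4 = min2(1, 1) = 1
  node6 = min2(1, 1) = 1

Propagation after the edit:
  node1: runs — input2 1->-2; input2 1->-2; result -2.
  node3: runs — node1 1->-2; input2 1->-2; result -2.
  node4: runs — node3 1->-2; node1 1->-2; result -2.
  node6: runs — node3 1->-2; node4 1->-2; result -2.

New value of node6: -2.
Derived signals that run: node1, node3, node4, node6 — 4 in total.
Values that change: input2, node1, node3, node4, node6.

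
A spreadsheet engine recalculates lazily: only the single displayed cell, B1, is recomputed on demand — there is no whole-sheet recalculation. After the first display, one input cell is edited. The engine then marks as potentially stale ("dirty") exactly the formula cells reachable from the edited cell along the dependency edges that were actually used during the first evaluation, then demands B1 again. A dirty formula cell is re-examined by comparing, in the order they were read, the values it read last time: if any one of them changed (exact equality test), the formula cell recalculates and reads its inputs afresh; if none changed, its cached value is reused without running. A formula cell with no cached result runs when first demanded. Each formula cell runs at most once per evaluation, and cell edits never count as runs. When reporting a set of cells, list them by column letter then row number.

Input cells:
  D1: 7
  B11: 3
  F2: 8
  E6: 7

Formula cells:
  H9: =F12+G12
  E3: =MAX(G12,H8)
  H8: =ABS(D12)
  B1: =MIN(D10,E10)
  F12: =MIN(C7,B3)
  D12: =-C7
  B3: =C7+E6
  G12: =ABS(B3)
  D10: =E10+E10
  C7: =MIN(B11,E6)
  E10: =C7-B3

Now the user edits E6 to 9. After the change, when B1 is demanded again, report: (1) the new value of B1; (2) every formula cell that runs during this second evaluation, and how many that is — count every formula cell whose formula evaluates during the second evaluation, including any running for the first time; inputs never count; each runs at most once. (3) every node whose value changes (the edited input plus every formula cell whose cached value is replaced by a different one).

New value of B1: -18.
Formula cells that run: B1, B3, C7, D10, E10 — 5 in total.
Values that change: B1, B3, D10, E6, E10.

First evaluation (everything demanded from the output):
  C7 = MIN(3, 7) = 3
  B3 = 3 + 7 = 10
  E10 = 3 - 10 = -7
  D10 = -7 + -7 = -14
  B1 = MIN(-14, -7) = -14

Propagation after the edit:
  C7: runs — E6 7->9; result 3 (same value as before).
  B3: runs — E6 7->9; result 12.
  E10: runs — B3 10->12; result -9.
  D10: runs — E10 -7->-9; E10 -7->-9; result -18.
  B1: runs — D10 -14->-18; E10 -7->-9; result -18.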